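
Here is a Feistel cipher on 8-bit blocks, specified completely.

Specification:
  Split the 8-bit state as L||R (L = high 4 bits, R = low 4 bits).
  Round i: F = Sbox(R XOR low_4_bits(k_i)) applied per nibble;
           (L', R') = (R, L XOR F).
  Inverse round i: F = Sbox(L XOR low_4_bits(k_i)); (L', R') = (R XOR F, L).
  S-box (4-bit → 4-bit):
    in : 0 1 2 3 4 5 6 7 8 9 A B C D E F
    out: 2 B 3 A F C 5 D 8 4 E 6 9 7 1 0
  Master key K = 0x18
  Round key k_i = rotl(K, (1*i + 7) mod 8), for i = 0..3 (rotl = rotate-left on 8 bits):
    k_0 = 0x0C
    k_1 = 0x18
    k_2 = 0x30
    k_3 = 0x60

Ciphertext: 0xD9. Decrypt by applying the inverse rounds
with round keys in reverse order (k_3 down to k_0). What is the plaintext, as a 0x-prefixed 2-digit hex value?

0xB1

s_0 = ciphertext = 0xD9
s_1 = InvRound(s_0, k_3) = 0xED
s_2 = InvRound(s_1, k_2) = 0xCE
s_3 = InvRound(s_2, k_1) = 0x1C
s_4 = InvRound(s_3, k_0) = 0xB1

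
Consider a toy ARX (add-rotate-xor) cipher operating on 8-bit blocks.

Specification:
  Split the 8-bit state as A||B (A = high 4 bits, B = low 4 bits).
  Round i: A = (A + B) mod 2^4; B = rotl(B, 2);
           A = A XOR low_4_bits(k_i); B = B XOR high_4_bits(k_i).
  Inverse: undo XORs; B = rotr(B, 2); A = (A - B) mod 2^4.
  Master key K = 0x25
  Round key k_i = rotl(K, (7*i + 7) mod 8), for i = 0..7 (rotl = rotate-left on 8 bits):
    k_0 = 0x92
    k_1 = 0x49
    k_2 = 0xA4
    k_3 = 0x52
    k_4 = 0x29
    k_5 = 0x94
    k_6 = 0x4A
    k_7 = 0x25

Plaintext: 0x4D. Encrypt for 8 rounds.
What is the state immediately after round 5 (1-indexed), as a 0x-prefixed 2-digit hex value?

0x32

s_0 = plaintext = 0x4D
s_1 = Round(s_0, k_0) = 0x3E
s_2 = Round(s_1, k_1) = 0x8F
s_3 = Round(s_2, k_2) = 0x35
s_4 = Round(s_3, k_3) = 0xA0
s_5 = Round(s_4, k_4) = 0x32
s_6 = Round(s_5, k_5) = 0x11
s_7 = Round(s_6, k_6) = 0x80
s_8 = Round(s_7, k_7) = 0xD2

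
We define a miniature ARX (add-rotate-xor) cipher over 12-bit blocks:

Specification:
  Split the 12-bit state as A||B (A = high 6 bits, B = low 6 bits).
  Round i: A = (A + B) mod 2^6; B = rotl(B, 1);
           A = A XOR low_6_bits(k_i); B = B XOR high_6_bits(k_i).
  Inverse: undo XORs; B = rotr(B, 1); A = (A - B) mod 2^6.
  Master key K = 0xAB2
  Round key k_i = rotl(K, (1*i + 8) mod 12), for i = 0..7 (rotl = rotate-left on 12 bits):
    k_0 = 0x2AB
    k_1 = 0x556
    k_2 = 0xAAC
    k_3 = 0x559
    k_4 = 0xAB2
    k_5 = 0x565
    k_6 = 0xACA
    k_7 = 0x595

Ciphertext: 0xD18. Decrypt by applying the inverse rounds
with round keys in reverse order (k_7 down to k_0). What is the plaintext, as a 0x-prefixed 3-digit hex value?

s_0 = ciphertext = 0xD18
s_1 = InvRound(s_0, k_7) = 0x687
s_2 = InvRound(s_1, k_6) = 0xE96
s_3 = InvRound(s_2, k_5) = 0xFA1
s_4 = InvRound(s_3, k_4) = 0x9E5
s_5 = InvRound(s_4, k_3) = 0x998
s_6 = InvRound(s_5, k_2) = 0xC59
s_7 = InvRound(s_6, k_1) = 0x846
s_8 = InvRound(s_7, k_0) = 0x106

0x106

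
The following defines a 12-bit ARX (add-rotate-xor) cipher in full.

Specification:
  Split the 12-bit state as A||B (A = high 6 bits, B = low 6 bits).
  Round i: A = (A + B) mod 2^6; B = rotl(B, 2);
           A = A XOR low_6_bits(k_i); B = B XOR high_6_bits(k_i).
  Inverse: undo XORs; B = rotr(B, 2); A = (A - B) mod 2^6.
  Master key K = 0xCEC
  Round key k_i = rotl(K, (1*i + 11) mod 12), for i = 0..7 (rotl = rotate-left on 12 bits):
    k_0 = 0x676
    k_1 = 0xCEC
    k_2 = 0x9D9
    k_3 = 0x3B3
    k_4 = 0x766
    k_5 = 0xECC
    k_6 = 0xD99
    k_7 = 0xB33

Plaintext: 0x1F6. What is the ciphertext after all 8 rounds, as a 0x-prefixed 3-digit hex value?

s_0 = plaintext = 0x1F6
s_1 = Round(s_0, k_0) = 0x2C2
s_2 = Round(s_1, k_1) = 0x87B
s_3 = Round(s_2, k_2) = 0x148
s_4 = Round(s_3, k_3) = 0xFAE
s_5 = Round(s_4, k_4) = 0x2A7
s_6 = Round(s_5, k_5) = 0xF65
s_7 = Round(s_6, k_6) = 0xEE0
s_8 = Round(s_7, k_7) = 0xA2E

0xA2E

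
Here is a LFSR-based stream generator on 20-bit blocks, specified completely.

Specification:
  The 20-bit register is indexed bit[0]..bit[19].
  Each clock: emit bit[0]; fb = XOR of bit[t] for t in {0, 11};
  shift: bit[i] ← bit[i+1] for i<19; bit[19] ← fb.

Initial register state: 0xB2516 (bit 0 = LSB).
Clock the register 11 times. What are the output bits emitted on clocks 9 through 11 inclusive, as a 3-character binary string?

101

reg_0 = 0xB2516
clock 1: out=0, reg = 0x5928B
clock 2: out=1, reg = 0xAC945
clock 3: out=1, reg = 0x564A2
clock 4: out=0, reg = 0x2B251
clock 5: out=1, reg = 0x95928
clock 6: out=0, reg = 0xCAC94
clock 7: out=0, reg = 0xE564A
clock 8: out=0, reg = 0x72B25
clock 9: out=1, reg = 0x39592
clock 10: out=0, reg = 0x1CAC9
clock 11: out=1, reg = 0x0E564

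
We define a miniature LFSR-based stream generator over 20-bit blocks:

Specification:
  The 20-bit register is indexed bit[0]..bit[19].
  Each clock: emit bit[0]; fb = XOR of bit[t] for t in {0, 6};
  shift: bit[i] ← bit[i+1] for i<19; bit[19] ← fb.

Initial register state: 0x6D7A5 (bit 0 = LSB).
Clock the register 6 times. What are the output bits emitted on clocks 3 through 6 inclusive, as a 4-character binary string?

reg_0 = 0x6D7A5
clock 1: out=1, reg = 0xB6BD2
clock 2: out=0, reg = 0xDB5E9
clock 3: out=1, reg = 0x6DAF4
clock 4: out=0, reg = 0xB6D7A
clock 5: out=0, reg = 0xDB6BD
clock 6: out=1, reg = 0xEDB5E

1001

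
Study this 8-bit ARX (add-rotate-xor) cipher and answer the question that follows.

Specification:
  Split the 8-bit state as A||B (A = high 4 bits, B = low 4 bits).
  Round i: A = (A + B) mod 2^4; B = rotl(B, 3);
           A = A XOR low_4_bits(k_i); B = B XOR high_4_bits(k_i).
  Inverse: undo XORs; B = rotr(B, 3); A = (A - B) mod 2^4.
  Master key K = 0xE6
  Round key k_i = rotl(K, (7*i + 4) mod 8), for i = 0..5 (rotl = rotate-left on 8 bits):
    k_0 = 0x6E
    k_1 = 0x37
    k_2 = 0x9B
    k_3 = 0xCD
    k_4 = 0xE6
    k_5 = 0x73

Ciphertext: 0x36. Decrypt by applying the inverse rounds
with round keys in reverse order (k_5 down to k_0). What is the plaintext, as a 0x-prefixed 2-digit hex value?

s_0 = ciphertext = 0x36
s_1 = InvRound(s_0, k_5) = 0xE2
s_2 = InvRound(s_1, k_4) = 0xF9
s_3 = InvRound(s_2, k_3) = 0x8A
s_4 = InvRound(s_3, k_2) = 0xD6
s_5 = InvRound(s_4, k_1) = 0x0A
s_6 = InvRound(s_5, k_0) = 0x59

0x59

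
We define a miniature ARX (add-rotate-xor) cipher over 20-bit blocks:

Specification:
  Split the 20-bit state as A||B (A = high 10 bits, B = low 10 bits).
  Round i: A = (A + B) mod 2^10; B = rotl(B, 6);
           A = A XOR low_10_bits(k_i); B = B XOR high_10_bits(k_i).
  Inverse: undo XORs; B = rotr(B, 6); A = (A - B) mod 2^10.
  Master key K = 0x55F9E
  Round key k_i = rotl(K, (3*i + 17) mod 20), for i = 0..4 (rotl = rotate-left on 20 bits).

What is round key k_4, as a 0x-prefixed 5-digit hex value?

0xF3CAB

K = 0x55F9E
k_0 = rotl(K, (3*0+17) mod 20) = rotl(K, 17) = 0xCABF3
k_1 = rotl(K, (3*1+17) mod 20) = rotl(K, 0) = 0x55F9E
k_2 = rotl(K, (3*2+17) mod 20) = rotl(K, 3) = 0xAFCF2
k_3 = rotl(K, (3*3+17) mod 20) = rotl(K, 6) = 0x7E795
k_4 = rotl(K, (3*4+17) mod 20) = rotl(K, 9) = 0xF3CAB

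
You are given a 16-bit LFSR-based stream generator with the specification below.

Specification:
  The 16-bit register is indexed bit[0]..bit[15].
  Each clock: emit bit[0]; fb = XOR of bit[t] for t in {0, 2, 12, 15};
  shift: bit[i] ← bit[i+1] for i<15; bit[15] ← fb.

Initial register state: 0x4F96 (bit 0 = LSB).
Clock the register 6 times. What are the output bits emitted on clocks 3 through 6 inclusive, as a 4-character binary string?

reg_0 = 0x4F96
clock 1: out=0, reg = 0xA7CB
clock 2: out=1, reg = 0x53E5
clock 3: out=1, reg = 0xA9F2
clock 4: out=0, reg = 0xD4F9
clock 5: out=1, reg = 0xEA7C
clock 6: out=0, reg = 0x753E

1010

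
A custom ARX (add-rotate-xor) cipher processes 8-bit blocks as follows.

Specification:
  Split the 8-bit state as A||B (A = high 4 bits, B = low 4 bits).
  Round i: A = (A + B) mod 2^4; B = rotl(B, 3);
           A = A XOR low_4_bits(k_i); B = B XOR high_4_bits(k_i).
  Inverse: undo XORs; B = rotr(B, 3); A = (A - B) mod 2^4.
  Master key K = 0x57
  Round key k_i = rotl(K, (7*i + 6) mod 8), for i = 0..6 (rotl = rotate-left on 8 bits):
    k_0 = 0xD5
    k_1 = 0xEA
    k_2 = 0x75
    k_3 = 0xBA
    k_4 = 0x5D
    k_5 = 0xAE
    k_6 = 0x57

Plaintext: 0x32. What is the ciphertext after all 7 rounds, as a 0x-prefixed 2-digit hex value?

0xE1

s_0 = plaintext = 0x32
s_1 = Round(s_0, k_0) = 0x0C
s_2 = Round(s_1, k_1) = 0x68
s_3 = Round(s_2, k_2) = 0xB3
s_4 = Round(s_3, k_3) = 0x42
s_5 = Round(s_4, k_4) = 0xB4
s_6 = Round(s_5, k_5) = 0x18
s_7 = Round(s_6, k_6) = 0xE1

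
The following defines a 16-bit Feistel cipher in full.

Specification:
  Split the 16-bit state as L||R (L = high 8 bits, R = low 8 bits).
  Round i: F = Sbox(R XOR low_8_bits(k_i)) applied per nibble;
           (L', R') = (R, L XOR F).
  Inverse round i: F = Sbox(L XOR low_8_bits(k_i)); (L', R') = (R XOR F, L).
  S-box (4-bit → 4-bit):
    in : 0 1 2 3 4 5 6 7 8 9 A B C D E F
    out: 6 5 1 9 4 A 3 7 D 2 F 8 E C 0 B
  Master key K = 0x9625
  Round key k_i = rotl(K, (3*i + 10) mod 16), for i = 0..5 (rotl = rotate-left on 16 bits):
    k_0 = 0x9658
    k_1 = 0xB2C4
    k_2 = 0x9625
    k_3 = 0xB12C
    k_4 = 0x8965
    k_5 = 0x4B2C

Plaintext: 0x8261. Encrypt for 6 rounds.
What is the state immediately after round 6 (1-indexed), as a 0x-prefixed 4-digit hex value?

0x2DCF

s_0 = plaintext = 0x8261
s_1 = Round(s_0, k_0) = 0x6110
s_2 = Round(s_1, k_1) = 0x10A5
s_3 = Round(s_2, k_2) = 0xA5C6
s_4 = Round(s_3, k_3) = 0xC6AA
s_5 = Round(s_4, k_4) = 0xAA2D
s_6 = Round(s_5, k_5) = 0x2DCF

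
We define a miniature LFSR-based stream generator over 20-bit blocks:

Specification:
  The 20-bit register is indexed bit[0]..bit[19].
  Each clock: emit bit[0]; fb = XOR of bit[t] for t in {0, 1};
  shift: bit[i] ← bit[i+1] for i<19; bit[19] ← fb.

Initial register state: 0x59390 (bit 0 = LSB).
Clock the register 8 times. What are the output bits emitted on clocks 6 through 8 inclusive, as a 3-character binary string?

001

reg_0 = 0x59390
clock 1: out=0, reg = 0x2C9C8
clock 2: out=0, reg = 0x164E4
clock 3: out=0, reg = 0x0B272
clock 4: out=0, reg = 0x85939
clock 5: out=1, reg = 0xC2C9C
clock 6: out=0, reg = 0x6164E
clock 7: out=0, reg = 0xB0B27
clock 8: out=1, reg = 0x58593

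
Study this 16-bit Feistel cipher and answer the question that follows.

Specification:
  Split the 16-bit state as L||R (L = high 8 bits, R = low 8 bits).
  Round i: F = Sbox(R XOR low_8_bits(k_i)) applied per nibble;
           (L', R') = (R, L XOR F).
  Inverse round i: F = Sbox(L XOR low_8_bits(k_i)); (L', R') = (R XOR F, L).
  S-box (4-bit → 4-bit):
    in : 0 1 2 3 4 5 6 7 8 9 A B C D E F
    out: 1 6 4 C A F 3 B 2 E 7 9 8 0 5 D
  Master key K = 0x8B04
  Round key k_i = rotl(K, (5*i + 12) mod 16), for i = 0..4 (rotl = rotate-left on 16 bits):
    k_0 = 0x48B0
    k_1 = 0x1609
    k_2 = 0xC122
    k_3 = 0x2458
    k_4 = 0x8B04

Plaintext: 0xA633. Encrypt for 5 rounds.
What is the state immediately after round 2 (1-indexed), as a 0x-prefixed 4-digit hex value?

0x8A1F

s_0 = plaintext = 0xA633
s_1 = Round(s_0, k_0) = 0x338A
s_2 = Round(s_1, k_1) = 0x8A1F
s_3 = Round(s_2, k_2) = 0x1F4A
s_4 = Round(s_3, k_3) = 0x4A7B
s_5 = Round(s_4, k_4) = 0x7BF7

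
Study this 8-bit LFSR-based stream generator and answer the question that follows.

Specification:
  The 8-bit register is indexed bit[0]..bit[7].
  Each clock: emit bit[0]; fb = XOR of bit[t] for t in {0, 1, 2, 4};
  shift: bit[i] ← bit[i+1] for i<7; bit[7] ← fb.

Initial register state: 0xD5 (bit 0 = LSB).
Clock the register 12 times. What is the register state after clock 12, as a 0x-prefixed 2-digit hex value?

0xAB

reg_0 = 0xD5
clock 1: out=1, reg = 0xEA
clock 2: out=0, reg = 0xF5
clock 3: out=1, reg = 0xFA
clock 4: out=0, reg = 0x7D
clock 5: out=1, reg = 0xBE
clock 6: out=0, reg = 0xDF
clock 7: out=1, reg = 0x6F
clock 8: out=1, reg = 0xB7
clock 9: out=1, reg = 0x5B
clock 10: out=1, reg = 0xAD
clock 11: out=1, reg = 0x56
clock 12: out=0, reg = 0xAB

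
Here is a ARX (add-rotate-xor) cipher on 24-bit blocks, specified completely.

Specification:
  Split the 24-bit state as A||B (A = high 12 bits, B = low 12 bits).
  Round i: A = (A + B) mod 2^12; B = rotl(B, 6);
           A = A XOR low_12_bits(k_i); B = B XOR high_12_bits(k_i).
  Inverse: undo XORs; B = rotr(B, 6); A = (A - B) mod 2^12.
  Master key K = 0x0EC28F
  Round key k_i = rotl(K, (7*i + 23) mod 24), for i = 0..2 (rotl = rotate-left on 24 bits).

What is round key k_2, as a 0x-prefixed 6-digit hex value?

0x51E1D8

K = 0x0EC28F
k_0 = rotl(K, (7*0+23) mod 24) = rotl(K, 23) = 0x876147
k_1 = rotl(K, (7*1+23) mod 24) = rotl(K, 6) = 0xB0A3C3
k_2 = rotl(K, (7*2+23) mod 24) = rotl(K, 13) = 0x51E1D8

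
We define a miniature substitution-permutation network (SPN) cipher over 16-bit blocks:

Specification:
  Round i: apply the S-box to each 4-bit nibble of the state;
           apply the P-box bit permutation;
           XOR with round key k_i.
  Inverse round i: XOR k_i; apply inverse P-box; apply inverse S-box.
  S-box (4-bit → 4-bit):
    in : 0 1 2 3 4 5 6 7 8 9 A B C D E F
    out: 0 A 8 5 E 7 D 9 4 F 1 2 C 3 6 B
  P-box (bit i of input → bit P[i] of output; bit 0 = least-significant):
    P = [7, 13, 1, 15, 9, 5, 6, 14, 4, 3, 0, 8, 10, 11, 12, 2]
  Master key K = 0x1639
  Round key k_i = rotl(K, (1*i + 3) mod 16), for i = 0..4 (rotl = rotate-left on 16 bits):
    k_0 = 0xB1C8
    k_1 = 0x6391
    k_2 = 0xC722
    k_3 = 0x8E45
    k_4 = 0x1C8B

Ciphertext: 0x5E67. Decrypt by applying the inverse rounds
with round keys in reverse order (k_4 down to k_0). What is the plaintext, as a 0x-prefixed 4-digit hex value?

s_0 = ciphertext = 0x5E67
s_1 = InvRound(s_0, k_4) = 0x2B9A
s_2 = InvRound(s_1, k_3) = 0x7989
s_3 = InvRound(s_2, k_2) = 0x5ED9
s_4 = InvRound(s_3, k_1) = 0x518B
s_5 = InvRound(s_4, k_0) = 0x08C4

0x08C4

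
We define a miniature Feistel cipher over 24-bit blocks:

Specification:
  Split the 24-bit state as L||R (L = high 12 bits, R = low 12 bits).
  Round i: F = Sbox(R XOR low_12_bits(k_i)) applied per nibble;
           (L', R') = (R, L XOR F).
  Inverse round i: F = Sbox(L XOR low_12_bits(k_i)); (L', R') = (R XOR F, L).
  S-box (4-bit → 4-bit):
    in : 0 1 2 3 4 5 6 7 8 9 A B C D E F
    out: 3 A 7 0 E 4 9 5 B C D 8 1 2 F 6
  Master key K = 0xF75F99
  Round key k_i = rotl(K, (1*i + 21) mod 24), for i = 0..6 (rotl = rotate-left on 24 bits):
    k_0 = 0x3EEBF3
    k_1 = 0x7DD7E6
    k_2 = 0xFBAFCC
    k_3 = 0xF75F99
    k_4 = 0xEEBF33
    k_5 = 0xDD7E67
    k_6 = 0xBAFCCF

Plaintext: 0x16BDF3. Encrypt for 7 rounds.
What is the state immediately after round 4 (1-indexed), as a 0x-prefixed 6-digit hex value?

0x6DB79B

s_0 = plaintext = 0x16BDF3
s_1 = Round(s_0, k_0) = 0xDF3858
s_2 = Round(s_1, k_1) = 0x858B7C
s_3 = Round(s_2, k_2) = 0xB7C6DB
s_4 = Round(s_3, k_3) = 0x6DB79B
s_5 = Round(s_4, k_4) = 0x79BD00
s_6 = Round(s_5, k_5) = 0xD0070E
s_7 = Round(s_6, k_6) = 0x70E51A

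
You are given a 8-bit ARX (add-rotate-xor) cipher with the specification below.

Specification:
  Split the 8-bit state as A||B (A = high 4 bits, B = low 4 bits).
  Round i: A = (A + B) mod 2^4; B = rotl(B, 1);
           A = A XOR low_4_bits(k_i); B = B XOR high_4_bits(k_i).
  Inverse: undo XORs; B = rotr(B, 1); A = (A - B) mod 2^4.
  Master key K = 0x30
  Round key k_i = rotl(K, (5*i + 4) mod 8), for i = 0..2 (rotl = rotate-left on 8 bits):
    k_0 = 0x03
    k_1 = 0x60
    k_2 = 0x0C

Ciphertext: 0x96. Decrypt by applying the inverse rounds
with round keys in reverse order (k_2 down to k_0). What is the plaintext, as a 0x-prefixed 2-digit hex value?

s_0 = ciphertext = 0x96
s_1 = InvRound(s_0, k_2) = 0x23
s_2 = InvRound(s_1, k_1) = 0x8A
s_3 = InvRound(s_2, k_0) = 0x65

0x65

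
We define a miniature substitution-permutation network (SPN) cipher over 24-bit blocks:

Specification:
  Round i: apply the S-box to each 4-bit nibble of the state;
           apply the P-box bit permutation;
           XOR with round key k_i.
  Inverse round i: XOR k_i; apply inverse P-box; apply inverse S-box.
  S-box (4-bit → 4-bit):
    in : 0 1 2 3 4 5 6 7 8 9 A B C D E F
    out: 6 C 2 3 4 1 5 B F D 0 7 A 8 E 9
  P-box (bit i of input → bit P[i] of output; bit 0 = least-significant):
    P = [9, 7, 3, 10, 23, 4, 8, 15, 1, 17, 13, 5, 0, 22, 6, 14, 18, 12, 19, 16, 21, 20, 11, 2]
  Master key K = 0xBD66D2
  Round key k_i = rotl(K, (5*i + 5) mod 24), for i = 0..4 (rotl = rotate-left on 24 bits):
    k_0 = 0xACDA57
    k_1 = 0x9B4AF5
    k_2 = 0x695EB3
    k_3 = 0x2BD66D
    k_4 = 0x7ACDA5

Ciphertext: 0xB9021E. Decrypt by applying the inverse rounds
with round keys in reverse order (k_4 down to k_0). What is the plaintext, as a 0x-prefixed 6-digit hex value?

s_0 = ciphertext = 0xB9021E
s_1 = InvRound(s_0, k_4) = 0x4D7788
s_2 = InvRound(s_1, k_3) = 0xF5BE12
s_3 = InvRound(s_2, k_2) = 0x26F1F2
s_4 = InvRound(s_3, k_1) = 0x885695
s_5 = InvRound(s_4, k_0) = 0x6545DC

0x6545DC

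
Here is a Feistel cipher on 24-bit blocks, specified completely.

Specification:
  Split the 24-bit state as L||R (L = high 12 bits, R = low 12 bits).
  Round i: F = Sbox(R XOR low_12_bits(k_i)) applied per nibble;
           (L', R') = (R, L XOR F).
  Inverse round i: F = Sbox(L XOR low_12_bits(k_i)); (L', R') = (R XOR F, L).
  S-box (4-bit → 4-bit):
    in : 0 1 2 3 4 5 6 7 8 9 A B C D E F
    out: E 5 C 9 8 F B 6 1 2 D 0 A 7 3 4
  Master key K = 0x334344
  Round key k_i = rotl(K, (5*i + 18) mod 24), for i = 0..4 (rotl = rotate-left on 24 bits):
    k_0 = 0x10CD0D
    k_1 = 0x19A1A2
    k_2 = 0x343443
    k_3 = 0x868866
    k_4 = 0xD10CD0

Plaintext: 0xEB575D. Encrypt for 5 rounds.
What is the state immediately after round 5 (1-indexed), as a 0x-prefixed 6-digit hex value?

s_0 = plaintext = 0xEB575D
s_1 = Round(s_0, k_0) = 0x75D34B
s_2 = Round(s_1, k_1) = 0x34BB6F
s_3 = Round(s_2, k_2) = 0xB6F781
s_4 = Round(s_3, k_3) = 0x781F59
s_5 = Round(s_4, k_4) = 0xF59E93

0xF59E93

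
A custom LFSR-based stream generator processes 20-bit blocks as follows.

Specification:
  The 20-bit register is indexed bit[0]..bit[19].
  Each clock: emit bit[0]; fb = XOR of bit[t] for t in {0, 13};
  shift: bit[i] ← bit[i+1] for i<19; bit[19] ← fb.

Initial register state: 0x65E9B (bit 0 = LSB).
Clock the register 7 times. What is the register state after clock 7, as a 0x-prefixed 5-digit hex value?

reg_0 = 0x65E9B
clock 1: out=1, reg = 0xB2F4D
clock 2: out=1, reg = 0x597A6
clock 3: out=0, reg = 0x2CBD3
clock 4: out=1, reg = 0x965E9
clock 5: out=1, reg = 0x4B2F4
clock 6: out=0, reg = 0xA597A
clock 7: out=0, reg = 0x52CBD

0x52CBD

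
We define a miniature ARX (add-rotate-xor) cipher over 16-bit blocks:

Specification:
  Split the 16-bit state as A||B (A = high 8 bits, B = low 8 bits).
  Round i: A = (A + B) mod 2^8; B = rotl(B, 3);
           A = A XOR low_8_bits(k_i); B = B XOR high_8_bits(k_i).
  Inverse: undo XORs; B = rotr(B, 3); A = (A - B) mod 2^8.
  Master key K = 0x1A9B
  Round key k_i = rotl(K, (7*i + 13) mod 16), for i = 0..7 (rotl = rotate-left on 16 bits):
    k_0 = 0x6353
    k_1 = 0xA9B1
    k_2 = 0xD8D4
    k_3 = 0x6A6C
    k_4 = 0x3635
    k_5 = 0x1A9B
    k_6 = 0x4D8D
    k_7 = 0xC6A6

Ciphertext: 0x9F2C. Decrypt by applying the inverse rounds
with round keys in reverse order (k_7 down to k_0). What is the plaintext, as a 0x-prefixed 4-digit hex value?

s_0 = ciphertext = 0x9F2C
s_1 = InvRound(s_0, k_7) = 0xDC5D
s_2 = InvRound(s_1, k_6) = 0x4F02
s_3 = InvRound(s_2, k_5) = 0xD103
s_4 = InvRound(s_3, k_4) = 0x3EA6
s_5 = InvRound(s_4, k_3) = 0xB999
s_6 = InvRound(s_5, k_2) = 0x4528
s_7 = InvRound(s_6, k_1) = 0xC430
s_8 = InvRound(s_7, k_0) = 0x2D6A

0x2D6A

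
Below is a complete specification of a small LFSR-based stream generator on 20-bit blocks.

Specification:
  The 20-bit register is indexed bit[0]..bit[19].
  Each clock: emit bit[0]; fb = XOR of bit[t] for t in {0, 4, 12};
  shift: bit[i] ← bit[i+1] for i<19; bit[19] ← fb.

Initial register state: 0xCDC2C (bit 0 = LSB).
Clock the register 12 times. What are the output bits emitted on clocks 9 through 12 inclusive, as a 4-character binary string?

0011

reg_0 = 0xCDC2C
clock 1: out=0, reg = 0xE6E16
clock 2: out=0, reg = 0xF370B
clock 3: out=1, reg = 0x79B85
clock 4: out=1, reg = 0x3CDC2
clock 5: out=0, reg = 0x1E6E1
clock 6: out=1, reg = 0x8F370
clock 7: out=0, reg = 0x479B8
clock 8: out=0, reg = 0x23CDC
clock 9: out=0, reg = 0x11E6E
clock 10: out=0, reg = 0x88F37
clock 11: out=1, reg = 0x4479B
clock 12: out=1, reg = 0x223CD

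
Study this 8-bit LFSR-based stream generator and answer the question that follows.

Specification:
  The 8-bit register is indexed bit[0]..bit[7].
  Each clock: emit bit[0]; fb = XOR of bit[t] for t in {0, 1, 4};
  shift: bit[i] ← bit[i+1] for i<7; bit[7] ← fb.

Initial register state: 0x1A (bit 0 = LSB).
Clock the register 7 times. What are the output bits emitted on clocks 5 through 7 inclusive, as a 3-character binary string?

100

reg_0 = 0x1A
clock 1: out=0, reg = 0x0D
clock 2: out=1, reg = 0x86
clock 3: out=0, reg = 0xC3
clock 4: out=1, reg = 0x61
clock 5: out=1, reg = 0xB0
clock 6: out=0, reg = 0xD8
clock 7: out=0, reg = 0xEC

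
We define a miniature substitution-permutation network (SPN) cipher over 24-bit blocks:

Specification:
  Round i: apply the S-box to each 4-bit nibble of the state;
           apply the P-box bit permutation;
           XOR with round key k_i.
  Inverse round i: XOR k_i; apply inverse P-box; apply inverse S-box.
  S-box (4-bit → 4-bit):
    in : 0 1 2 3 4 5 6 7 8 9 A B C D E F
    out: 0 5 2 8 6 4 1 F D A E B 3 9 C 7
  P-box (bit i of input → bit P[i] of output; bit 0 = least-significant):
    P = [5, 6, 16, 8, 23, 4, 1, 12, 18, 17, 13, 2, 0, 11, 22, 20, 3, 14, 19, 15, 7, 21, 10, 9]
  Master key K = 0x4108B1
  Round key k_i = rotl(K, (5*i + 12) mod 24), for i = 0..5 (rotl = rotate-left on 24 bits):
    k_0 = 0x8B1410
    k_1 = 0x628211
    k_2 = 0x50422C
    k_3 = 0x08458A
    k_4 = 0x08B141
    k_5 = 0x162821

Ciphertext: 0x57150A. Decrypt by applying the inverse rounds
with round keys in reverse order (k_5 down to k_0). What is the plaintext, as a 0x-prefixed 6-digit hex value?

0xF15960

s_0 = ciphertext = 0x57150A
s_1 = InvRound(s_0, k_5) = 0x56F5E8
s_2 = InvRound(s_1, k_4) = 0x1F8C06
s_3 = InvRound(s_2, k_3) = 0x6B9B0E
s_4 = InvRound(s_3, k_2) = 0x2A92E8
s_5 = InvRound(s_4, k_1) = 0x61109C
s_6 = InvRound(s_5, k_0) = 0xF15960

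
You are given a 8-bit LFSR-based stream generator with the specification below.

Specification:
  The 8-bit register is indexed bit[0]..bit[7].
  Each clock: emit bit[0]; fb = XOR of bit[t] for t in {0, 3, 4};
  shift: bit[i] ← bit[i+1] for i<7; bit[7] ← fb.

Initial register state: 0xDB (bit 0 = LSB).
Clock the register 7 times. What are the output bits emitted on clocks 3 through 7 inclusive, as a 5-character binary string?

reg_0 = 0xDB
clock 1: out=1, reg = 0xED
clock 2: out=1, reg = 0x76
clock 3: out=0, reg = 0xBB
clock 4: out=1, reg = 0xDD
clock 5: out=1, reg = 0xEE
clock 6: out=0, reg = 0xF7
clock 7: out=1, reg = 0x7B

01101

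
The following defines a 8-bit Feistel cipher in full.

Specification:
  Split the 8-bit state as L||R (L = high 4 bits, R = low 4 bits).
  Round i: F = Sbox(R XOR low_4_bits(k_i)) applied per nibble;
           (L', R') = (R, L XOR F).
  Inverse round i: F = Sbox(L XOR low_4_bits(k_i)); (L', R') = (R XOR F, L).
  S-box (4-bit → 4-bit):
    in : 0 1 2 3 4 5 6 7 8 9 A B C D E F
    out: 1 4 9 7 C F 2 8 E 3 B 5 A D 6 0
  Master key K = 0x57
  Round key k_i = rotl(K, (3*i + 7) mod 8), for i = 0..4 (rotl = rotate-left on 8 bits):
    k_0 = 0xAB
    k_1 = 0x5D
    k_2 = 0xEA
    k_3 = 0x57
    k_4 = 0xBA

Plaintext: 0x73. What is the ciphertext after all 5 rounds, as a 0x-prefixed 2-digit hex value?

s_0 = plaintext = 0x73
s_1 = Round(s_0, k_0) = 0x39
s_2 = Round(s_1, k_1) = 0x9F
s_3 = Round(s_2, k_2) = 0xF6
s_4 = Round(s_3, k_3) = 0x6B
s_5 = Round(s_4, k_4) = 0xB2

0xB2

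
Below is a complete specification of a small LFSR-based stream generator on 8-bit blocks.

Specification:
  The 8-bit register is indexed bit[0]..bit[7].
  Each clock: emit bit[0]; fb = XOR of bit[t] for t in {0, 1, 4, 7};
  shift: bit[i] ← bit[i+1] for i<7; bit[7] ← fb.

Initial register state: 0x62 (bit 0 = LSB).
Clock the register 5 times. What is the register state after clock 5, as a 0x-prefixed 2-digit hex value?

reg_0 = 0x62
clock 1: out=0, reg = 0xB1
clock 2: out=1, reg = 0xD8
clock 3: out=0, reg = 0x6C
clock 4: out=0, reg = 0x36
clock 5: out=0, reg = 0x1B

0x1B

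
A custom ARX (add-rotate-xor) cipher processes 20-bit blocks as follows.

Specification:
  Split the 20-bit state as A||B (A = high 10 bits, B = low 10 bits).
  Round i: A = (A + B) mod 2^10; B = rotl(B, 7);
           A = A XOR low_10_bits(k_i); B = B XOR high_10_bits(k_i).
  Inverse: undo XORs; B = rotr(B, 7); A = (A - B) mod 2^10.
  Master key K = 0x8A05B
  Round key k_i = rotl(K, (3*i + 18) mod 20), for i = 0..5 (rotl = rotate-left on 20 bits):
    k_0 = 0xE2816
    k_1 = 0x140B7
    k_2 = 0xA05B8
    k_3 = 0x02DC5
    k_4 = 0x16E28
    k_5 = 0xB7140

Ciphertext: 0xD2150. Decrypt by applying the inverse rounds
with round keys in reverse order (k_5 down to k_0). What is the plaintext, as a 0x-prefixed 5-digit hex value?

s_0 = ciphertext = 0xD2150
s_1 = InvRound(s_0, k_5) = 0x68467
s_2 = InvRound(s_1, k_4) = 0x6A5E0
s_3 = InvRound(s_2, k_3) = 0x4475B
s_4 = InvRound(s_3, k_2) = 0x75AD3
s_5 = InvRound(s_4, k_1) = 0x5101D
s_6 = InvRound(s_5, k_0) = 0x24CBF

0x24CBF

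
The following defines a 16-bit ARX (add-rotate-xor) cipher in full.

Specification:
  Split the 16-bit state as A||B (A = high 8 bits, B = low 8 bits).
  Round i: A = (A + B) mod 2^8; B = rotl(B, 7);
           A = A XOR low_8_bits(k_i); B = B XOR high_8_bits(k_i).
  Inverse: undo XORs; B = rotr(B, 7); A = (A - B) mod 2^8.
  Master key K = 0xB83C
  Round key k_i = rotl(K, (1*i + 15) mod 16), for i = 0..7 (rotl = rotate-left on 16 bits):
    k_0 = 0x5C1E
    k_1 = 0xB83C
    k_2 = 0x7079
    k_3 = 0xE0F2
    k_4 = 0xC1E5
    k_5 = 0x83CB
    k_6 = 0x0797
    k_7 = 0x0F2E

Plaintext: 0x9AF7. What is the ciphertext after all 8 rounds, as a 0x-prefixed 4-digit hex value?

0x8174

s_0 = plaintext = 0x9AF7
s_1 = Round(s_0, k_0) = 0x8FA7
s_2 = Round(s_1, k_1) = 0x0A6B
s_3 = Round(s_2, k_2) = 0x0CC5
s_4 = Round(s_3, k_3) = 0x2302
s_5 = Round(s_4, k_4) = 0xC0C0
s_6 = Round(s_5, k_5) = 0x4BE3
s_7 = Round(s_6, k_6) = 0xB9F6
s_8 = Round(s_7, k_7) = 0x8174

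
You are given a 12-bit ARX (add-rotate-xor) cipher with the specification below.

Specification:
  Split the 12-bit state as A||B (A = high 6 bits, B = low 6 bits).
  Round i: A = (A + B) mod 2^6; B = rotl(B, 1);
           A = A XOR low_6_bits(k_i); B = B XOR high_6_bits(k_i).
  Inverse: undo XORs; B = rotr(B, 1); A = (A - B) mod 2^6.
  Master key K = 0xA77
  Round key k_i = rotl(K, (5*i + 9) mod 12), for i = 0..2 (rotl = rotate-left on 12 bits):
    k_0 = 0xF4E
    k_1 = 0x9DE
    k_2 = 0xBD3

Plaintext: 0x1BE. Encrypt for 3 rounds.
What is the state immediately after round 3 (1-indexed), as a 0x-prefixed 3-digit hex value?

s_0 = plaintext = 0x1BE
s_1 = Round(s_0, k_0) = 0x280
s_2 = Round(s_1, k_1) = 0x527
s_3 = Round(s_2, k_2) = 0xA20

0xA20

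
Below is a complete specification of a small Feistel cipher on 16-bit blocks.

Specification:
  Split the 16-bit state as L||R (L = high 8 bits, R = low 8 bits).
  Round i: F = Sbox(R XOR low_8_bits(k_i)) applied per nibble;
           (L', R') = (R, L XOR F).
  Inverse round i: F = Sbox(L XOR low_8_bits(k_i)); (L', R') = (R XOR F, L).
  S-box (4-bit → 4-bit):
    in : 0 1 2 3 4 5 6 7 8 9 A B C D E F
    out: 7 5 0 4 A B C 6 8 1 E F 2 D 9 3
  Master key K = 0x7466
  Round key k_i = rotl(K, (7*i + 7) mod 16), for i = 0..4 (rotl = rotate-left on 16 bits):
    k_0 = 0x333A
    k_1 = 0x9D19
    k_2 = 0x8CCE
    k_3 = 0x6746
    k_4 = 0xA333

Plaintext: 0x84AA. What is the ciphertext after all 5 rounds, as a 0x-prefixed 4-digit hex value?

0x8BF5

s_0 = plaintext = 0x84AA
s_1 = Round(s_0, k_0) = 0xAA93
s_2 = Round(s_1, k_1) = 0x9324
s_3 = Round(s_2, k_2) = 0x240D
s_4 = Round(s_3, k_3) = 0x0D8B
s_5 = Round(s_4, k_4) = 0x8BF5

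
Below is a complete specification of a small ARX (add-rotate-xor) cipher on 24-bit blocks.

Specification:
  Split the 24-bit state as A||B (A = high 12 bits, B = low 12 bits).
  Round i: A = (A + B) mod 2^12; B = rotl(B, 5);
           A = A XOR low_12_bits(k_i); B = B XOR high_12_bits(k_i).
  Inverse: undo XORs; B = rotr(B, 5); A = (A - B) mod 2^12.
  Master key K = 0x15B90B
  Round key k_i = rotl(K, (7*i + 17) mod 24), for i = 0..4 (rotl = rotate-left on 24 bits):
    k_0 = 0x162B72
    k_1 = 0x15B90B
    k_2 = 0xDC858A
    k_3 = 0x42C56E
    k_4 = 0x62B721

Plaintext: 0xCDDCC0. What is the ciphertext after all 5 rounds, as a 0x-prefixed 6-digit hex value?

s_0 = plaintext = 0xCDDCC0
s_1 = Round(s_0, k_0) = 0x2EF97B
s_2 = Round(s_1, k_1) = 0x561E29
s_3 = Round(s_2, k_2) = 0x6008F4
s_4 = Round(s_3, k_3) = 0xB9AABD
s_5 = Round(s_4, k_4) = 0x17619E

0x17619E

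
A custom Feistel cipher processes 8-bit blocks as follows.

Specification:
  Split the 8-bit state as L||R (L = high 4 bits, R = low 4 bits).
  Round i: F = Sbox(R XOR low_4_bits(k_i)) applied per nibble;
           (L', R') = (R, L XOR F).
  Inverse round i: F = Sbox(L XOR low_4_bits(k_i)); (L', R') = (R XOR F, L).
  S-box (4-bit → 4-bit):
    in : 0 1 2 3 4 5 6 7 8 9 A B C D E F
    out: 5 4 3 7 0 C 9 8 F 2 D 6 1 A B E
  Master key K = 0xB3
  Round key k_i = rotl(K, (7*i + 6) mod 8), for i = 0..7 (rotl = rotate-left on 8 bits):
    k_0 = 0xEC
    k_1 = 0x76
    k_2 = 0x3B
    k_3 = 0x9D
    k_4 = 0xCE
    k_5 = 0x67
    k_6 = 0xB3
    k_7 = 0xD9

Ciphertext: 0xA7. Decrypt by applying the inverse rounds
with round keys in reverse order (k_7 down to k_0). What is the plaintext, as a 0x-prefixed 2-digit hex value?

0x5D

s_0 = ciphertext = 0xA7
s_1 = InvRound(s_0, k_7) = 0x0A
s_2 = InvRound(s_1, k_6) = 0xD0
s_3 = InvRound(s_2, k_5) = 0xDD
s_4 = InvRound(s_3, k_4) = 0xAD
s_5 = InvRound(s_4, k_3) = 0x5A
s_6 = InvRound(s_5, k_2) = 0x15
s_7 = InvRound(s_6, k_1) = 0xD1
s_8 = InvRound(s_7, k_0) = 0x5D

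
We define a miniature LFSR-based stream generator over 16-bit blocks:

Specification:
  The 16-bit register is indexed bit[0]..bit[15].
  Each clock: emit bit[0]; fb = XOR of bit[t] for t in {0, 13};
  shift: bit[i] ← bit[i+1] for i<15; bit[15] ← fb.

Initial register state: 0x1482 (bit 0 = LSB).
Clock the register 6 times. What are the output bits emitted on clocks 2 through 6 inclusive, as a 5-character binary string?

reg_0 = 0x1482
clock 1: out=0, reg = 0x0A41
clock 2: out=1, reg = 0x8520
clock 3: out=0, reg = 0x4290
clock 4: out=0, reg = 0x2148
clock 5: out=0, reg = 0x90A4
clock 6: out=0, reg = 0x4852

10000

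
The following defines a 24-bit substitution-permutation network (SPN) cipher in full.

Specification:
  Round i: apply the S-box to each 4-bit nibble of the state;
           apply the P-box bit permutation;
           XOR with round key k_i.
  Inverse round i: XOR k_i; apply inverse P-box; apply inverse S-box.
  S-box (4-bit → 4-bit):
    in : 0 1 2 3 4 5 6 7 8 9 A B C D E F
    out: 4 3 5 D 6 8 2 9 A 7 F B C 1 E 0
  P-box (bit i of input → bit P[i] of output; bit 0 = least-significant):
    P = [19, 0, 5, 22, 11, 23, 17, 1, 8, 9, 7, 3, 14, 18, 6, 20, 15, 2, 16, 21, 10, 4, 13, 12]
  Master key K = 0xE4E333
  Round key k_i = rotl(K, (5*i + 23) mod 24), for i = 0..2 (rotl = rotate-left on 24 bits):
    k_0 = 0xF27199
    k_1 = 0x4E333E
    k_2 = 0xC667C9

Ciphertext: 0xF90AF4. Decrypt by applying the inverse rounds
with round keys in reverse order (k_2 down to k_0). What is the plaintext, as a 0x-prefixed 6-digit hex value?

s_0 = ciphertext = 0xF90AF4
s_1 = InvRound(s_0, k_2) = 0x9EB729
s_2 = InvRound(s_1, k_1) = 0x115F88
s_3 = InvRound(s_2, k_0) = 0x9CF698

0x9CF698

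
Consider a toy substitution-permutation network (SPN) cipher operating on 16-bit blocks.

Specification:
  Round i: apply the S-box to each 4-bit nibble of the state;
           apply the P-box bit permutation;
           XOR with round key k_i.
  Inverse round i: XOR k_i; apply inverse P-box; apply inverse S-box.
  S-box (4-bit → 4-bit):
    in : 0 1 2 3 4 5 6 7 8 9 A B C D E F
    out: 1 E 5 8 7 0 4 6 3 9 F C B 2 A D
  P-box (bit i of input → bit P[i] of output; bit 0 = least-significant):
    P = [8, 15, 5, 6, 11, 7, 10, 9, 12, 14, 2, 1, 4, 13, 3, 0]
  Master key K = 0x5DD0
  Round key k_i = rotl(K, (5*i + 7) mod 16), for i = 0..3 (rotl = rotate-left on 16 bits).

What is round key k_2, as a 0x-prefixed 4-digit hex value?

K = 0x5DD0
k_0 = rotl(K, (5*0+7) mod 16) = rotl(K, 7) = 0xE82E
k_1 = rotl(K, (5*1+7) mod 16) = rotl(K, 12) = 0x05DD
k_2 = rotl(K, (5*2+7) mod 16) = rotl(K, 1) = 0xBBA0

0xBBA0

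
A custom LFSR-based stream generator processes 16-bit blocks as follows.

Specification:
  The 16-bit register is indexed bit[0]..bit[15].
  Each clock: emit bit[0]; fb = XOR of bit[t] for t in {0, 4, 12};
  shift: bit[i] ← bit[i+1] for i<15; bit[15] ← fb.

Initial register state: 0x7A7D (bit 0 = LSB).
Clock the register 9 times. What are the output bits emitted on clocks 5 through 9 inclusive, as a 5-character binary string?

reg_0 = 0x7A7D
clock 1: out=1, reg = 0xBD3E
clock 2: out=0, reg = 0x5E9F
clock 3: out=1, reg = 0xAF4F
clock 4: out=1, reg = 0xD7A7
clock 5: out=1, reg = 0x6BD3
clock 6: out=1, reg = 0x35E9
clock 7: out=1, reg = 0x1AF4
clock 8: out=0, reg = 0x0D7A
clock 9: out=0, reg = 0x86BD

11100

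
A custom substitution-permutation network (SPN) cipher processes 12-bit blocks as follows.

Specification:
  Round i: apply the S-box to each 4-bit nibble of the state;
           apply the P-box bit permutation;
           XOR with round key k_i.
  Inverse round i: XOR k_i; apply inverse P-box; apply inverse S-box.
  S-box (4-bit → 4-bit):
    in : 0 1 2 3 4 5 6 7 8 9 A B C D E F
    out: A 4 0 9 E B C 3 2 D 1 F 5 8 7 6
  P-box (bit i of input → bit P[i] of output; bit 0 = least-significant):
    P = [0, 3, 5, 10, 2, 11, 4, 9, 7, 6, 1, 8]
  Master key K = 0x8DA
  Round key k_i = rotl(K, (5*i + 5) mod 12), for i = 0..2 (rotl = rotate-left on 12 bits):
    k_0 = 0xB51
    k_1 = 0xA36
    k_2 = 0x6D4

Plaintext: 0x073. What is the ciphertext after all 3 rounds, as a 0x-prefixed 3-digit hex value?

0xCB7

s_0 = plaintext = 0x073
s_1 = Round(s_0, k_0) = 0x614
s_2 = Round(s_1, k_1) = 0xF0C
s_3 = Round(s_2, k_2) = 0xCB7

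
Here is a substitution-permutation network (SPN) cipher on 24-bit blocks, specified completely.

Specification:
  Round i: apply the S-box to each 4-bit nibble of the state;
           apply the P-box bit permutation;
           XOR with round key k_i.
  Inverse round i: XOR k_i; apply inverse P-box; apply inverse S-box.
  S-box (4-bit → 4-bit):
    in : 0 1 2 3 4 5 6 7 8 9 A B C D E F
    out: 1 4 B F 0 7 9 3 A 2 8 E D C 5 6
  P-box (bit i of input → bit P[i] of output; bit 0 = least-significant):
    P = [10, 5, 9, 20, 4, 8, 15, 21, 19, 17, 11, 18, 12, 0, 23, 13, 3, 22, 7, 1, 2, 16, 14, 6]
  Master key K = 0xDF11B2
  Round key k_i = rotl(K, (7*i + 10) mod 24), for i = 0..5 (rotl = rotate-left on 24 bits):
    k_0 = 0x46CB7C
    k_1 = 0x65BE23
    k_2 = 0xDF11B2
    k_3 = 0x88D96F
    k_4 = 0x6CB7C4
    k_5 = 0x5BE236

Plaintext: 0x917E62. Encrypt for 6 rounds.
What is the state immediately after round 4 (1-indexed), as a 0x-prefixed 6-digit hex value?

s_0 = plaintext = 0x917E62
s_1 = Round(s_0, k_0) = 0x7FD7CD
s_2 = Round(s_1, k_1) = 0x9E1CB7
s_3 = Round(s_2, k_2) = 0x729C1A
s_4 = Round(s_3, k_3) = 0xD55160
s_5 = Round(s_4, k_4) = 0x8CEB1D
s_6 = Round(s_5, k_5) = 0xCC78FC

0xD55160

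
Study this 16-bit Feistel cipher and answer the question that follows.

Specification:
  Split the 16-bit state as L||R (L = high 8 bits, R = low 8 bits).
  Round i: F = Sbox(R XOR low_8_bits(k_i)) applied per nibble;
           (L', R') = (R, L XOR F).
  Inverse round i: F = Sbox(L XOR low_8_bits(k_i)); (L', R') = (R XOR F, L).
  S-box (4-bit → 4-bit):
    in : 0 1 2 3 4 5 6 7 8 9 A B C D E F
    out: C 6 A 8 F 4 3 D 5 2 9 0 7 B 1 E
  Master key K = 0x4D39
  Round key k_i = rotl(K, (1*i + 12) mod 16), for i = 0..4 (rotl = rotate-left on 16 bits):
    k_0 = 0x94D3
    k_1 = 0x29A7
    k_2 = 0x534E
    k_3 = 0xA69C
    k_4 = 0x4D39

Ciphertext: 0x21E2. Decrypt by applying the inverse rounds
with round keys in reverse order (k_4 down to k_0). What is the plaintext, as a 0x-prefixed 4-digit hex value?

s_0 = ciphertext = 0x21E2
s_1 = InvRound(s_0, k_4) = 0x8721
s_2 = InvRound(s_1, k_3) = 0x4187
s_3 = InvRound(s_2, k_2) = 0x4941
s_4 = InvRound(s_3, k_1) = 0x5049
s_5 = InvRound(s_4, k_0) = 0x1150

0x1150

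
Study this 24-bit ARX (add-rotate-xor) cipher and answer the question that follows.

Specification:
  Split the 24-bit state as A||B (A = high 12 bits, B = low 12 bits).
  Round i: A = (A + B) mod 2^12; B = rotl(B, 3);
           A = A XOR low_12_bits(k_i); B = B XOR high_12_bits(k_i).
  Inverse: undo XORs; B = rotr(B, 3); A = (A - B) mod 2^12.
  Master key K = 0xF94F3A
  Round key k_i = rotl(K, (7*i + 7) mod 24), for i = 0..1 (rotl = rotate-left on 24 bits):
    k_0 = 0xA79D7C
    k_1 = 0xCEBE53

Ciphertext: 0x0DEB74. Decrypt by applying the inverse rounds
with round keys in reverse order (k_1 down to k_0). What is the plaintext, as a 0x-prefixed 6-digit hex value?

0xE55491

s_0 = ciphertext = 0x0DEB74
s_1 = InvRound(s_0, k_1) = 0xF9AEF3
s_2 = InvRound(s_1, k_0) = 0xE55491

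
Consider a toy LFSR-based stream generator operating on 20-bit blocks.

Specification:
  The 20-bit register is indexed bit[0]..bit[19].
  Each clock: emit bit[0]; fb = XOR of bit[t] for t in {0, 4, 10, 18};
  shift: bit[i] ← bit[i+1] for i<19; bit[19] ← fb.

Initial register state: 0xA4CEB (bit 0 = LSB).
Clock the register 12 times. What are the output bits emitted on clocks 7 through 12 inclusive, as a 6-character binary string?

110011

reg_0 = 0xA4CEB
clock 1: out=1, reg = 0x52675
clock 2: out=1, reg = 0x2933A
clock 3: out=0, reg = 0x9499D
clock 4: out=1, reg = 0x4A4CE
clock 5: out=0, reg = 0x25267
clock 6: out=1, reg = 0x92933
clock 7: out=1, reg = 0x49499
clock 8: out=1, reg = 0x24A4C
clock 9: out=0, reg = 0x12526
clock 10: out=0, reg = 0x89293
clock 11: out=1, reg = 0x44949
clock 12: out=1, reg = 0x224A4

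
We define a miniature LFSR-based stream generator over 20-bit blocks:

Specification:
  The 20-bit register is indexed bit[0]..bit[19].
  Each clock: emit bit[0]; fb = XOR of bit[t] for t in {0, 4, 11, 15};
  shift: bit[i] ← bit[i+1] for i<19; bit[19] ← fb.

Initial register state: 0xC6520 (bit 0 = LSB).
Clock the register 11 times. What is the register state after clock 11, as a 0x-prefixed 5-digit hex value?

0x44D8C

reg_0 = 0xC6520
clock 1: out=0, reg = 0x63290
clock 2: out=0, reg = 0xB1948
clock 3: out=0, reg = 0xD8CA4
clock 4: out=0, reg = 0x6C652
clock 5: out=0, reg = 0x36329
clock 6: out=1, reg = 0x9B194
clock 7: out=0, reg = 0x4D8CA
clock 8: out=0, reg = 0x26C65
clock 9: out=1, reg = 0x13632
clock 10: out=0, reg = 0x89B19
clock 11: out=1, reg = 0x44D8C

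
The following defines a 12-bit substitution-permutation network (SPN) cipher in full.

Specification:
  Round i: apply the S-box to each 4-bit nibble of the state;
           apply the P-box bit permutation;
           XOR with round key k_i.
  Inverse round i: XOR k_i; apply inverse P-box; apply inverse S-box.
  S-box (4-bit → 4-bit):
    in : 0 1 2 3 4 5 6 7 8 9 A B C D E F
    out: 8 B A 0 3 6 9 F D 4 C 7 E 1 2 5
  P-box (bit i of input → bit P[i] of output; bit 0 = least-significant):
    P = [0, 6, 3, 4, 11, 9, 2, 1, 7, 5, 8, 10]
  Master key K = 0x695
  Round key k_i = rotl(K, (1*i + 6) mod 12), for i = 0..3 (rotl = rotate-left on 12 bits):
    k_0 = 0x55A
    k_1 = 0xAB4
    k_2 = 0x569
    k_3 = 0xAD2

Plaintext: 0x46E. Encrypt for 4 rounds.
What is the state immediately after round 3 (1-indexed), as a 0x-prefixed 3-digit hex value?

s_0 = plaintext = 0x46E
s_1 = Round(s_0, k_0) = 0xDB8
s_2 = Round(s_1, k_1) = 0x029
s_3 = Round(s_2, k_2) = 0x363
s_4 = Round(s_3, k_3) = 0x2D0

0x363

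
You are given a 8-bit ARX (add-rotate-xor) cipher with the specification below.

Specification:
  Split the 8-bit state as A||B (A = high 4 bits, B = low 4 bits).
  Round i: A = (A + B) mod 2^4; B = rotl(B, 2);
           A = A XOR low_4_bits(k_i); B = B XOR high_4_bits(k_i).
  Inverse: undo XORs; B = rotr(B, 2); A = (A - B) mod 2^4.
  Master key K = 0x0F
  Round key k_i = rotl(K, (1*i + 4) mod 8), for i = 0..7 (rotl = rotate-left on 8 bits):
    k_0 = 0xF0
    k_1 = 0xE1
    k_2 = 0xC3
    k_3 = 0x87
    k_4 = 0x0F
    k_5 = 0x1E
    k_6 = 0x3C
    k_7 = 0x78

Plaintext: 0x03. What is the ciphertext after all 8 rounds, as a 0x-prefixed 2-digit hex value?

s_0 = plaintext = 0x03
s_1 = Round(s_0, k_0) = 0x33
s_2 = Round(s_1, k_1) = 0x72
s_3 = Round(s_2, k_2) = 0xA4
s_4 = Round(s_3, k_3) = 0x99
s_5 = Round(s_4, k_4) = 0xD6
s_6 = Round(s_5, k_5) = 0xD8
s_7 = Round(s_6, k_6) = 0x91
s_8 = Round(s_7, k_7) = 0x23

0x23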